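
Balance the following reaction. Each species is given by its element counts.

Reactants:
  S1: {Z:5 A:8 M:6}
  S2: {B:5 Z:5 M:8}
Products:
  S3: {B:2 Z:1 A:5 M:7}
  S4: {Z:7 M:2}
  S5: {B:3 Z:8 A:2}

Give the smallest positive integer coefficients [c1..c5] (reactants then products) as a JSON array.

B: 4·0+3·5 = 15 | 6·2+3·0+1·3 = 15
Z: 4·5+3·5 = 35 | 6·1+3·7+1·8 = 35
A: 4·8+3·0 = 32 | 6·5+3·0+1·2 = 32
M: 4·6+3·8 = 48 | 6·7+3·2+1·0 = 48
gcd(4,3,6,3,1) = 1

Coefficients: [4, 3, 6, 3, 1]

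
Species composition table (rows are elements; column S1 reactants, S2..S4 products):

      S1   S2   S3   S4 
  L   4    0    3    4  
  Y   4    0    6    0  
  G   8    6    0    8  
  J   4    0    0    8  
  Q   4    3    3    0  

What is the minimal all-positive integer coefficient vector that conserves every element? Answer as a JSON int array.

L: 6·4 = 24 | 4·0+4·3+3·4 = 24
Y: 6·4 = 24 | 4·0+4·6+3·0 = 24
G: 6·8 = 48 | 4·6+4·0+3·8 = 48
J: 6·4 = 24 | 4·0+4·0+3·8 = 24
Q: 6·4 = 24 | 4·3+4·3+3·0 = 24
gcd(6,4,4,3) = 1

Coefficients: [6, 4, 4, 3]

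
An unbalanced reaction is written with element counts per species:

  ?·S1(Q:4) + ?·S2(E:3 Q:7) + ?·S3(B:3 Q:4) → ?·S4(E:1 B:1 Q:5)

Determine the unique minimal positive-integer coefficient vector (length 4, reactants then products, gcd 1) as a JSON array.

Coefficients: [1, 1, 1, 3]

E: 1·0+1·3+1·0 = 3 | 3·1 = 3
B: 1·0+1·0+1·3 = 3 | 3·1 = 3
Q: 1·4+1·7+1·4 = 15 | 3·5 = 15
gcd(1,1,1,3) = 1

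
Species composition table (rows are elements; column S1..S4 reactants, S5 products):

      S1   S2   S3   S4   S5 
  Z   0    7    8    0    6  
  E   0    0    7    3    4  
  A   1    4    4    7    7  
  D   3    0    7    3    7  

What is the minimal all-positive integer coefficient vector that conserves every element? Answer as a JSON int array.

Coefficients: [5, 2, 2, 2, 5]

Z: 5·0+2·7+2·8+2·0 = 30 | 5·6 = 30
E: 5·0+2·0+2·7+2·3 = 20 | 5·4 = 20
A: 5·1+2·4+2·4+2·7 = 35 | 5·7 = 35
D: 5·3+2·0+2·7+2·3 = 35 | 5·7 = 35
gcd(5,2,2,2,5) = 1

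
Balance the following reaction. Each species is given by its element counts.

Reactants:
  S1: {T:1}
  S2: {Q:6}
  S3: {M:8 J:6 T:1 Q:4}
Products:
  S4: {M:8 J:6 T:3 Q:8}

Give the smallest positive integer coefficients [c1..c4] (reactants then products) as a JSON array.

M: 6·0+2·0+3·8 = 24 | 3·8 = 24
J: 6·0+2·0+3·6 = 18 | 3·6 = 18
T: 6·1+2·0+3·1 = 9 | 3·3 = 9
Q: 6·0+2·6+3·4 = 24 | 3·8 = 24
gcd(6,2,3,3) = 1

Coefficients: [6, 2, 3, 3]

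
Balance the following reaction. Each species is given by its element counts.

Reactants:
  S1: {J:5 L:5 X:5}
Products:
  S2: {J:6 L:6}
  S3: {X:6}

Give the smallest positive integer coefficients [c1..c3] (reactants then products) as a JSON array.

J: 6·5 = 30 | 5·6+5·0 = 30
L: 6·5 = 30 | 5·6+5·0 = 30
X: 6·5 = 30 | 5·0+5·6 = 30
gcd(6,5,5) = 1

Coefficients: [6, 5, 5]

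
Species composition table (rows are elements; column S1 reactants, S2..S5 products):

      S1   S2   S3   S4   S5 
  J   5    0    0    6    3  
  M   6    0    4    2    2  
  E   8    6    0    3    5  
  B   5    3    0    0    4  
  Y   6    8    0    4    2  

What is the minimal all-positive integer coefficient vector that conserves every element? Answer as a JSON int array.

J: 6·5 = 30 | 2·0+5·0+2·6+6·3 = 30
M: 6·6 = 36 | 2·0+5·4+2·2+6·2 = 36
E: 6·8 = 48 | 2·6+5·0+2·3+6·5 = 48
B: 6·5 = 30 | 2·3+5·0+2·0+6·4 = 30
Y: 6·6 = 36 | 2·8+5·0+2·4+6·2 = 36
gcd(6,2,5,2,6) = 1

Coefficients: [6, 2, 5, 2, 6]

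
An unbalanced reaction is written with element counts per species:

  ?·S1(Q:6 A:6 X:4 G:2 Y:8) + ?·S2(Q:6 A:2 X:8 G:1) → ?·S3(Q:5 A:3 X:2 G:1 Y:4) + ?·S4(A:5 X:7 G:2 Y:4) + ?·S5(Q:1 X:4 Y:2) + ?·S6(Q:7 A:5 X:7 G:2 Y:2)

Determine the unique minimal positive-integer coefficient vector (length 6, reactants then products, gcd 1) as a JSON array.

Q: 5·6+4·6 = 54 | 6·5+1·0+3·1+3·7 = 54
A: 5·6+4·2 = 38 | 6·3+1·5+3·0+3·5 = 38
X: 5·4+4·8 = 52 | 6·2+1·7+3·4+3·7 = 52
G: 5·2+4·1 = 14 | 6·1+1·2+3·0+3·2 = 14
Y: 5·8+4·0 = 40 | 6·4+1·4+3·2+3·2 = 40
gcd(5,4,6,1,3,3) = 1

Coefficients: [5, 4, 6, 1, 3, 3]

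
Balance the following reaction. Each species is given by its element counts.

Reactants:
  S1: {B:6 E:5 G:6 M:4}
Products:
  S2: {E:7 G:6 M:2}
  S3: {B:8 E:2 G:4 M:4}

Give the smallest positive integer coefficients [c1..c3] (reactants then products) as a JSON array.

B: 4·6 = 24 | 2·0+3·8 = 24
E: 4·5 = 20 | 2·7+3·2 = 20
G: 4·6 = 24 | 2·6+3·4 = 24
M: 4·4 = 16 | 2·2+3·4 = 16
gcd(4,2,3) = 1

Coefficients: [4, 2, 3]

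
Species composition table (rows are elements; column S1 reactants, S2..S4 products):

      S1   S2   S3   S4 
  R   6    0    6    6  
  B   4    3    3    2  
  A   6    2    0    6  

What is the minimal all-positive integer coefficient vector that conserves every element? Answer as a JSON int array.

Coefficients: [5, 3, 1, 4]

R: 5·6 = 30 | 3·0+1·6+4·6 = 30
B: 5·4 = 20 | 3·3+1·3+4·2 = 20
A: 5·6 = 30 | 3·2+1·0+4·6 = 30
gcd(5,3,1,4) = 1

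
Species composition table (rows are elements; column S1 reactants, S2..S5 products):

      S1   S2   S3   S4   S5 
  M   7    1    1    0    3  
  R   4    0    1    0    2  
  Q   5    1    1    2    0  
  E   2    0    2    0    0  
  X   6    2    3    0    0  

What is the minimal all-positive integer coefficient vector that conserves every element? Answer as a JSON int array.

Coefficients: [4, 6, 4, 5, 6]

M: 4·7 = 28 | 6·1+4·1+5·0+6·3 = 28
R: 4·4 = 16 | 6·0+4·1+5·0+6·2 = 16
Q: 4·5 = 20 | 6·1+4·1+5·2+6·0 = 20
E: 4·2 = 8 | 6·0+4·2+5·0+6·0 = 8
X: 4·6 = 24 | 6·2+4·3+5·0+6·0 = 24
gcd(4,6,4,5,6) = 1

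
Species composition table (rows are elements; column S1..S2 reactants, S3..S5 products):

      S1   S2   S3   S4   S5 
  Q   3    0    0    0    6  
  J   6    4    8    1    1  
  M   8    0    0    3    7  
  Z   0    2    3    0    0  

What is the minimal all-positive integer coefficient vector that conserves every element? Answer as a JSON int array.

Q: 2·3+6·0 = 6 | 4·0+3·0+1·6 = 6
J: 2·6+6·4 = 36 | 4·8+3·1+1·1 = 36
M: 2·8+6·0 = 16 | 4·0+3·3+1·7 = 16
Z: 2·0+6·2 = 12 | 4·3+3·0+1·0 = 12
gcd(2,6,4,3,1) = 1

Coefficients: [2, 6, 4, 3, 1]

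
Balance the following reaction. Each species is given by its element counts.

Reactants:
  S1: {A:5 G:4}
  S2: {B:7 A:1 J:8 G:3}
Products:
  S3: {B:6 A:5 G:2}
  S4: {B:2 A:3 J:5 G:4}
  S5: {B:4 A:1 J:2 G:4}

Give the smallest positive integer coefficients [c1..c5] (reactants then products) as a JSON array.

B: 5·0+4·7 = 28 | 2·6+6·2+1·4 = 28
A: 5·5+4·1 = 29 | 2·5+6·3+1·1 = 29
J: 5·0+4·8 = 32 | 2·0+6·5+1·2 = 32
G: 5·4+4·3 = 32 | 2·2+6·4+1·4 = 32
gcd(5,4,2,6,1) = 1

Coefficients: [5, 4, 2, 6, 1]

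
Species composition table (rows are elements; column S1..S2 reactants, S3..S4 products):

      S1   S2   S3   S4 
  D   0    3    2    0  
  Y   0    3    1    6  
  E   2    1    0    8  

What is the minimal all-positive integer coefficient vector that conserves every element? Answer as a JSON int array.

Coefficients: [2, 4, 6, 1]

D: 2·0+4·3 = 12 | 6·2+1·0 = 12
Y: 2·0+4·3 = 12 | 6·1+1·6 = 12
E: 2·2+4·1 = 8 | 6·0+1·8 = 8
gcd(2,4,6,1) = 1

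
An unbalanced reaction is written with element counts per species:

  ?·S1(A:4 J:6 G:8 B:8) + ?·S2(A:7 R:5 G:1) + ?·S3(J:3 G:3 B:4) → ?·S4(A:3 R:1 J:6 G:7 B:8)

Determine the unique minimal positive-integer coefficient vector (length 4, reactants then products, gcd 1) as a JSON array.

Coefficients: [2, 1, 6, 5]

A: 2·4+1·7+6·0 = 15 | 5·3 = 15
R: 2·0+1·5+6·0 = 5 | 5·1 = 5
J: 2·6+1·0+6·3 = 30 | 5·6 = 30
G: 2·8+1·1+6·3 = 35 | 5·7 = 35
B: 2·8+1·0+6·4 = 40 | 5·8 = 40
gcd(2,1,6,5) = 1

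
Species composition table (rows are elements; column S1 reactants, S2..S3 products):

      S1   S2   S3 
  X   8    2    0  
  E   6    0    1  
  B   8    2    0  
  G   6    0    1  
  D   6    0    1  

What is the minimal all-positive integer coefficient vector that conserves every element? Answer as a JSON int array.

X: 1·8 = 8 | 4·2+6·0 = 8
E: 1·6 = 6 | 4·0+6·1 = 6
B: 1·8 = 8 | 4·2+6·0 = 8
G: 1·6 = 6 | 4·0+6·1 = 6
D: 1·6 = 6 | 4·0+6·1 = 6
gcd(1,4,6) = 1

Coefficients: [1, 4, 6]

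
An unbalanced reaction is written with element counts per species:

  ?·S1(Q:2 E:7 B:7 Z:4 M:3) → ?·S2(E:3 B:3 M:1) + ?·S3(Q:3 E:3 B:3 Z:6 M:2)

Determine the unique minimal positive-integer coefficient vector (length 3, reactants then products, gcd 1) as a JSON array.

Coefficients: [3, 5, 2]

Q: 3·2 = 6 | 5·0+2·3 = 6
E: 3·7 = 21 | 5·3+2·3 = 21
B: 3·7 = 21 | 5·3+2·3 = 21
Z: 3·4 = 12 | 5·0+2·6 = 12
M: 3·3 = 9 | 5·1+2·2 = 9
gcd(3,5,2) = 1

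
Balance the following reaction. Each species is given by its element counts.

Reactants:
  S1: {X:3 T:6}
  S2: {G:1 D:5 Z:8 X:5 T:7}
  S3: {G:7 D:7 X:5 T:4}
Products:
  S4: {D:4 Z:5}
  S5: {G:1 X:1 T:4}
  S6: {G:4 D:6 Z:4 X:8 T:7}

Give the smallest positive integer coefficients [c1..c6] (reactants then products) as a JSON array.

Coefficients: [2, 5, 3, 4, 6, 5]

G: 2·0+5·1+3·7 = 26 | 4·0+6·1+5·4 = 26
D: 2·0+5·5+3·7 = 46 | 4·4+6·0+5·6 = 46
Z: 2·0+5·8+3·0 = 40 | 4·5+6·0+5·4 = 40
X: 2·3+5·5+3·5 = 46 | 4·0+6·1+5·8 = 46
T: 2·6+5·7+3·4 = 59 | 4·0+6·4+5·7 = 59
gcd(2,5,3,4,6,5) = 1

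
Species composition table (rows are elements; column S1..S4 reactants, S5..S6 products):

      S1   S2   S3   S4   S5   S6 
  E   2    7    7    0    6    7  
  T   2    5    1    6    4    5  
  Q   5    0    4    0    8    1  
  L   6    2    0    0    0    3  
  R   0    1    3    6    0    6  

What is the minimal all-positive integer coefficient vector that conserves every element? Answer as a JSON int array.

Coefficients: [2, 3, 5, 3, 3, 6]

E: 2·2+3·7+5·7+3·0 = 60 | 3·6+6·7 = 60
T: 2·2+3·5+5·1+3·6 = 42 | 3·4+6·5 = 42
Q: 2·5+3·0+5·4+3·0 = 30 | 3·8+6·1 = 30
L: 2·6+3·2+5·0+3·0 = 18 | 3·0+6·3 = 18
R: 2·0+3·1+5·3+3·6 = 36 | 3·0+6·6 = 36
gcd(2,3,5,3,3,6) = 1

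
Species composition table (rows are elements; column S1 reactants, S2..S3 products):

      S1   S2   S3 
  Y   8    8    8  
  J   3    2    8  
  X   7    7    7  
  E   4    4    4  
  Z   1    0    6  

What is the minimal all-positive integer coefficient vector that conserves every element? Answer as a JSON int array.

Coefficients: [6, 5, 1]

Y: 6·8 = 48 | 5·8+1·8 = 48
J: 6·3 = 18 | 5·2+1·8 = 18
X: 6·7 = 42 | 5·7+1·7 = 42
E: 6·4 = 24 | 5·4+1·4 = 24
Z: 6·1 = 6 | 5·0+1·6 = 6
gcd(6,5,1) = 1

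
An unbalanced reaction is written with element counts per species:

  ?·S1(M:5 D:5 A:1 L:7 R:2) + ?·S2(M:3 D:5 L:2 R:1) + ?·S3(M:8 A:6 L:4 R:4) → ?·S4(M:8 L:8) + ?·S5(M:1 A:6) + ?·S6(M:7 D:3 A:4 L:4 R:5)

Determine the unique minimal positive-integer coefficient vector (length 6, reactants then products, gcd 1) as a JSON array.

Coefficients: [2, 1, 5, 2, 2, 5]

M: 2·5+1·3+5·8 = 53 | 2·8+2·1+5·7 = 53
D: 2·5+1·5+5·0 = 15 | 2·0+2·0+5·3 = 15
A: 2·1+1·0+5·6 = 32 | 2·0+2·6+5·4 = 32
L: 2·7+1·2+5·4 = 36 | 2·8+2·0+5·4 = 36
R: 2·2+1·1+5·4 = 25 | 2·0+2·0+5·5 = 25
gcd(2,1,5,2,2,5) = 1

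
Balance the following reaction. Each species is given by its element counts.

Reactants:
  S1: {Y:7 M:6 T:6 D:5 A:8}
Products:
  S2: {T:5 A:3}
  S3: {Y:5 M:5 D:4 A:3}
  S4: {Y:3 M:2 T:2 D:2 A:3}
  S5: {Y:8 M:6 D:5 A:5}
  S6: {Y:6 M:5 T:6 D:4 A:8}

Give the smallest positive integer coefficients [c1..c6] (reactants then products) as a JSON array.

Y: 5·7 = 35 | 4·0+3·5+2·3+1·8+1·6 = 35
M: 5·6 = 30 | 4·0+3·5+2·2+1·6+1·5 = 30
T: 5·6 = 30 | 4·5+3·0+2·2+1·0+1·6 = 30
D: 5·5 = 25 | 4·0+3·4+2·2+1·5+1·4 = 25
A: 5·8 = 40 | 4·3+3·3+2·3+1·5+1·8 = 40
gcd(5,4,3,2,1,1) = 1

Coefficients: [5, 4, 3, 2, 1, 1]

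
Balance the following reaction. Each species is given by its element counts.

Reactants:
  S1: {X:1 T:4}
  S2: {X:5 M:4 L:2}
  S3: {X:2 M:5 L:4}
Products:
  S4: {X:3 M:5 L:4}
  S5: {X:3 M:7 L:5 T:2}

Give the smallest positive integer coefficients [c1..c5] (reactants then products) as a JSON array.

Coefficients: [1, 1, 6, 4, 2]

X: 1·1+1·5+6·2 = 18 | 4·3+2·3 = 18
M: 1·0+1·4+6·5 = 34 | 4·5+2·7 = 34
L: 1·0+1·2+6·4 = 26 | 4·4+2·5 = 26
T: 1·4+1·0+6·0 = 4 | 4·0+2·2 = 4
gcd(1,1,6,4,2) = 1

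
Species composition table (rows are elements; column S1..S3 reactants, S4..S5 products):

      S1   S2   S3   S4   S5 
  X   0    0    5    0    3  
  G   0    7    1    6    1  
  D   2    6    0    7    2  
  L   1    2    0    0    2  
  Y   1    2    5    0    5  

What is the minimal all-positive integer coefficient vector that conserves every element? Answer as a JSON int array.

X: 6·0+2·0+3·5 = 15 | 2·0+5·3 = 15
G: 6·0+2·7+3·1 = 17 | 2·6+5·1 = 17
D: 6·2+2·6+3·0 = 24 | 2·7+5·2 = 24
L: 6·1+2·2+3·0 = 10 | 2·0+5·2 = 10
Y: 6·1+2·2+3·5 = 25 | 2·0+5·5 = 25
gcd(6,2,3,2,5) = 1

Coefficients: [6, 2, 3, 2, 5]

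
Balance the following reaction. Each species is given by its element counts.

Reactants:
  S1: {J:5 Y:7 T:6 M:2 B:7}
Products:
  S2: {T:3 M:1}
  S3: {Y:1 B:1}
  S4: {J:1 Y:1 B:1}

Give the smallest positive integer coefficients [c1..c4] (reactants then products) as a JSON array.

J: 1·5 = 5 | 2·0+2·0+5·1 = 5
Y: 1·7 = 7 | 2·0+2·1+5·1 = 7
T: 1·6 = 6 | 2·3+2·0+5·0 = 6
M: 1·2 = 2 | 2·1+2·0+5·0 = 2
B: 1·7 = 7 | 2·0+2·1+5·1 = 7
gcd(1,2,2,5) = 1

Coefficients: [1, 2, 2, 5]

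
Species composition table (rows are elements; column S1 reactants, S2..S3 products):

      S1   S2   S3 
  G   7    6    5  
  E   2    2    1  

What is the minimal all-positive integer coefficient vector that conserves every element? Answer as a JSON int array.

G: 4·7 = 28 | 3·6+2·5 = 28
E: 4·2 = 8 | 3·2+2·1 = 8
gcd(4,3,2) = 1

Coefficients: [4, 3, 2]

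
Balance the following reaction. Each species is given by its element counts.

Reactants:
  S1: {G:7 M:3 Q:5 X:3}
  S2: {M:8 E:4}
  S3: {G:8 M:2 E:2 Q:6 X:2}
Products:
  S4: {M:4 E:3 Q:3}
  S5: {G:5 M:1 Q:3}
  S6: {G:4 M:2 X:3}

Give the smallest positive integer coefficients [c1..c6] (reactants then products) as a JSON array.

G: 3·7+3·0+3·8 = 45 | 6·0+5·5+5·4 = 45
M: 3·3+3·8+3·2 = 39 | 6·4+5·1+5·2 = 39
E: 3·0+3·4+3·2 = 18 | 6·3+5·0+5·0 = 18
Q: 3·5+3·0+3·6 = 33 | 6·3+5·3+5·0 = 33
X: 3·3+3·0+3·2 = 15 | 6·0+5·0+5·3 = 15
gcd(3,3,3,6,5,5) = 1

Coefficients: [3, 3, 3, 6, 5, 5]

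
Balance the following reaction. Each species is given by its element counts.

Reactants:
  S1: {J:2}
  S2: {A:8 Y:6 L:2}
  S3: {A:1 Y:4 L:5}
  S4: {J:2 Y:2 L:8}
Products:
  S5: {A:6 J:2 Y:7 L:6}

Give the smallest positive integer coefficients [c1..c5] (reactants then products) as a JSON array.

A: 5·0+4·8+4·1+1·0 = 36 | 6·6 = 36
J: 5·2+4·0+4·0+1·2 = 12 | 6·2 = 12
Y: 5·0+4·6+4·4+1·2 = 42 | 6·7 = 42
L: 5·0+4·2+4·5+1·8 = 36 | 6·6 = 36
gcd(5,4,4,1,6) = 1

Coefficients: [5, 4, 4, 1, 6]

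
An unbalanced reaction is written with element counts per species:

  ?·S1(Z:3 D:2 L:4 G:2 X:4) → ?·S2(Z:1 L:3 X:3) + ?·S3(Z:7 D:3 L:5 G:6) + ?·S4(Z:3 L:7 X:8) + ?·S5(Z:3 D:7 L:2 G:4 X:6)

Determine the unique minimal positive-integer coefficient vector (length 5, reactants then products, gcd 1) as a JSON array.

Coefficients: [5, 2, 1, 1, 1]

Z: 5·3 = 15 | 2·1+1·7+1·3+1·3 = 15
D: 5·2 = 10 | 2·0+1·3+1·0+1·7 = 10
L: 5·4 = 20 | 2·3+1·5+1·7+1·2 = 20
G: 5·2 = 10 | 2·0+1·6+1·0+1·4 = 10
X: 5·4 = 20 | 2·3+1·0+1·8+1·6 = 20
gcd(5,2,1,1,1) = 1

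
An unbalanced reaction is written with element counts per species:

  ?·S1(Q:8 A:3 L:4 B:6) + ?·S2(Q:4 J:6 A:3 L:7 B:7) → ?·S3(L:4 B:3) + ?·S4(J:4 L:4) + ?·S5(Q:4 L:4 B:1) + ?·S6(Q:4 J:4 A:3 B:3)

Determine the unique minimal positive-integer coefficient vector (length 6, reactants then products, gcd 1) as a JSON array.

Q: 1·8+4·4 = 24 | 6·0+1·0+1·4+5·4 = 24
J: 1·0+4·6 = 24 | 6·0+1·4+1·0+5·4 = 24
A: 1·3+4·3 = 15 | 6·0+1·0+1·0+5·3 = 15
L: 1·4+4·7 = 32 | 6·4+1·4+1·4+5·0 = 32
B: 1·6+4·7 = 34 | 6·3+1·0+1·1+5·3 = 34
gcd(1,4,6,1,1,5) = 1

Coefficients: [1, 4, 6, 1, 1, 5]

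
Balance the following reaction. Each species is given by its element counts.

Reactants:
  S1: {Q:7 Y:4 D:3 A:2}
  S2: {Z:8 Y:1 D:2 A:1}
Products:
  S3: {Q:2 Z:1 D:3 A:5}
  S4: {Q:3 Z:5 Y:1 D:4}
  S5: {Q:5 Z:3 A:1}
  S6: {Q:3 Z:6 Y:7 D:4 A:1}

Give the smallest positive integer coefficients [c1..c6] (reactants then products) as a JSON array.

Q: 3·7+3·0 = 21 | 1·2+1·3+2·5+2·3 = 21
Z: 3·0+3·8 = 24 | 1·1+1·5+2·3+2·6 = 24
Y: 3·4+3·1 = 15 | 1·0+1·1+2·0+2·7 = 15
D: 3·3+3·2 = 15 | 1·3+1·4+2·0+2·4 = 15
A: 3·2+3·1 = 9 | 1·5+1·0+2·1+2·1 = 9
gcd(3,3,1,1,2,2) = 1

Coefficients: [3, 3, 1, 1, 2, 2]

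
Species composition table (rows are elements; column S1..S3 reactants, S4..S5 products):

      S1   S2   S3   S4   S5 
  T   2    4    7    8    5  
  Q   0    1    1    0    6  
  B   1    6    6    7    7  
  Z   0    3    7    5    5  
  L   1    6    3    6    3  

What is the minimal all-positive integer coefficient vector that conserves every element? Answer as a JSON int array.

Coefficients: [6, 3, 3, 5, 1]

T: 6·2+3·4+3·7 = 45 | 5·8+1·5 = 45
Q: 6·0+3·1+3·1 = 6 | 5·0+1·6 = 6
B: 6·1+3·6+3·6 = 42 | 5·7+1·7 = 42
Z: 6·0+3·3+3·7 = 30 | 5·5+1·5 = 30
L: 6·1+3·6+3·3 = 33 | 5·6+1·3 = 33
gcd(6,3,3,5,1) = 1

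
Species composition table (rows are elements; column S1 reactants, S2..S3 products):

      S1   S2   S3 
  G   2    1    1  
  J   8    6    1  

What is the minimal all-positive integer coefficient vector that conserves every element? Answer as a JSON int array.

Coefficients: [5, 6, 4]

G: 5·2 = 10 | 6·1+4·1 = 10
J: 5·8 = 40 | 6·6+4·1 = 40
gcd(5,6,4) = 1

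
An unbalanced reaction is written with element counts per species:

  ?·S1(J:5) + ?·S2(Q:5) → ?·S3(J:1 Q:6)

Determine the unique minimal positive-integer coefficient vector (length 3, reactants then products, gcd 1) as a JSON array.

J: 1·5+6·0 = 5 | 5·1 = 5
Q: 1·0+6·5 = 30 | 5·6 = 30
gcd(1,6,5) = 1

Coefficients: [1, 6, 5]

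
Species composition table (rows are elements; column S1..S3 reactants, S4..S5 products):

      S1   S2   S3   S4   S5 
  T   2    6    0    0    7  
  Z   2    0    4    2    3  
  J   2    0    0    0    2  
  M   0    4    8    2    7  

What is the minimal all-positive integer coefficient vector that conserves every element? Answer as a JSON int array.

Coefficients: [6, 5, 4, 5, 6]

T: 6·2+5·6+4·0 = 42 | 5·0+6·7 = 42
Z: 6·2+5·0+4·4 = 28 | 5·2+6·3 = 28
J: 6·2+5·0+4·0 = 12 | 5·0+6·2 = 12
M: 6·0+5·4+4·8 = 52 | 5·2+6·7 = 52
gcd(6,5,4,5,6) = 1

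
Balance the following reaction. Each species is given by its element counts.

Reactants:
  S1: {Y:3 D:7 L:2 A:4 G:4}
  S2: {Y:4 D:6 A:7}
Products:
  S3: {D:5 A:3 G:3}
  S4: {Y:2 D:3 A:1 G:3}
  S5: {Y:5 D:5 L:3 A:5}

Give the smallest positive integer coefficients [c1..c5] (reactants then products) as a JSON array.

Coefficients: [6, 2, 5, 3, 4]

Y: 6·3+2·4 = 26 | 5·0+3·2+4·5 = 26
D: 6·7+2·6 = 54 | 5·5+3·3+4·5 = 54
L: 6·2+2·0 = 12 | 5·0+3·0+4·3 = 12
A: 6·4+2·7 = 38 | 5·3+3·1+4·5 = 38
G: 6·4+2·0 = 24 | 5·3+3·3+4·0 = 24
gcd(6,2,5,3,4) = 1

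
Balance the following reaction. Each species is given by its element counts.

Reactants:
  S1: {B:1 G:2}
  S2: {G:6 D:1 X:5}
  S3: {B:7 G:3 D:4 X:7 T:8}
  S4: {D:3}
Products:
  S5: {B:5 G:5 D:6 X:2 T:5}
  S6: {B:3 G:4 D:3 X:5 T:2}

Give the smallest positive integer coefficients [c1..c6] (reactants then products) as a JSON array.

B: 5·1+1·0+2·7+4·0 = 19 | 2·5+3·3 = 19
G: 5·2+1·6+2·3+4·0 = 22 | 2·5+3·4 = 22
D: 5·0+1·1+2·4+4·3 = 21 | 2·6+3·3 = 21
X: 5·0+1·5+2·7+4·0 = 19 | 2·2+3·5 = 19
T: 5·0+1·0+2·8+4·0 = 16 | 2·5+3·2 = 16
gcd(5,1,2,4,2,3) = 1

Coefficients: [5, 1, 2, 4, 2, 3]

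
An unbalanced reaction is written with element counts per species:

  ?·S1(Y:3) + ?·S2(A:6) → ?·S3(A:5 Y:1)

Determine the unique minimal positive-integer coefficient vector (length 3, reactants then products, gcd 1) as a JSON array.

Coefficients: [2, 5, 6]

A: 2·0+5·6 = 30 | 6·5 = 30
Y: 2·3+5·0 = 6 | 6·1 = 6
gcd(2,5,6) = 1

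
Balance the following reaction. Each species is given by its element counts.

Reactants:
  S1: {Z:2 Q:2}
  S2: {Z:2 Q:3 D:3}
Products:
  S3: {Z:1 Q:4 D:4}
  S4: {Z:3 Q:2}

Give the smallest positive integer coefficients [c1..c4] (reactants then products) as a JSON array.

Coefficients: [5, 4, 3, 5]

Z: 5·2+4·2 = 18 | 3·1+5·3 = 18
Q: 5·2+4·3 = 22 | 3·4+5·2 = 22
D: 5·0+4·3 = 12 | 3·4+5·0 = 12
gcd(5,4,3,5) = 1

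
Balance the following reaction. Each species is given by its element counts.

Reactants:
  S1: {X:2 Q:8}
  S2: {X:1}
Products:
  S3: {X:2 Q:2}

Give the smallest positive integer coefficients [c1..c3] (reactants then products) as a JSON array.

X: 1·2+6·1 = 8 | 4·2 = 8
Q: 1·8+6·0 = 8 | 4·2 = 8
gcd(1,6,4) = 1

Coefficients: [1, 6, 4]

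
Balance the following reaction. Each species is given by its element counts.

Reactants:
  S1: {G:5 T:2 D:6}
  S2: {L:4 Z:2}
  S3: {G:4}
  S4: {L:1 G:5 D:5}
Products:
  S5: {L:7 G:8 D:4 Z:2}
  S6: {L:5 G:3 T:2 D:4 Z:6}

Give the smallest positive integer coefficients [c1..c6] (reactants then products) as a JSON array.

Coefficients: [1, 6, 3, 2, 3, 1]

L: 1·0+6·4+3·0+2·1 = 26 | 3·7+1·5 = 26
G: 1·5+6·0+3·4+2·5 = 27 | 3·8+1·3 = 27
T: 1·2+6·0+3·0+2·0 = 2 | 3·0+1·2 = 2
D: 1·6+6·0+3·0+2·5 = 16 | 3·4+1·4 = 16
Z: 1·0+6·2+3·0+2·0 = 12 | 3·2+1·6 = 12
gcd(1,6,3,2,3,1) = 1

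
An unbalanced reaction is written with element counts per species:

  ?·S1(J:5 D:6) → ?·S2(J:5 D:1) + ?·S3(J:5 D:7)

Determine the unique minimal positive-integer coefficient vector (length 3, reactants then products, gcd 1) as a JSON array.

J: 6·5 = 30 | 1·5+5·5 = 30
D: 6·6 = 36 | 1·1+5·7 = 36
gcd(6,1,5) = 1

Coefficients: [6, 1, 5]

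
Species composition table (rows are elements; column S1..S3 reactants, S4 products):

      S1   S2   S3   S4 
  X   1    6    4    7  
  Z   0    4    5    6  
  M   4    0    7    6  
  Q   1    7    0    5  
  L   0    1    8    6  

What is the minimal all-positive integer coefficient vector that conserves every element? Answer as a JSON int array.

Coefficients: [1, 2, 2, 3]

X: 1·1+2·6+2·4 = 21 | 3·7 = 21
Z: 1·0+2·4+2·5 = 18 | 3·6 = 18
M: 1·4+2·0+2·7 = 18 | 3·6 = 18
Q: 1·1+2·7+2·0 = 15 | 3·5 = 15
L: 1·0+2·1+2·8 = 18 | 3·6 = 18
gcd(1,2,2,3) = 1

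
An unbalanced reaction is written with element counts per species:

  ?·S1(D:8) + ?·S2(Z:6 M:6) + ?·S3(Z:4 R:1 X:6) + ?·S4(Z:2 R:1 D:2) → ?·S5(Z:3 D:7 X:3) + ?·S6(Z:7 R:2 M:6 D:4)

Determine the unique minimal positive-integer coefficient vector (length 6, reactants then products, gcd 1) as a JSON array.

Coefficients: [6, 4, 3, 5, 6, 4]

Z: 6·0+4·6+3·4+5·2 = 46 | 6·3+4·7 = 46
R: 6·0+4·0+3·1+5·1 = 8 | 6·0+4·2 = 8
M: 6·0+4·6+3·0+5·0 = 24 | 6·0+4·6 = 24
D: 6·8+4·0+3·0+5·2 = 58 | 6·7+4·4 = 58
X: 6·0+4·0+3·6+5·0 = 18 | 6·3+4·0 = 18
gcd(6,4,3,5,6,4) = 1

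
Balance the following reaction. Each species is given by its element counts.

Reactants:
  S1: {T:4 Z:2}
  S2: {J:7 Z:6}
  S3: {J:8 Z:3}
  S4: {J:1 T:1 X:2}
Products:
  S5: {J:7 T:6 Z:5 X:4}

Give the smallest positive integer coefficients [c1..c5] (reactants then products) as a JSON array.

Coefficients: [3, 1, 1, 6, 3]

J: 3·0+1·7+1·8+6·1 = 21 | 3·7 = 21
T: 3·4+1·0+1·0+6·1 = 18 | 3·6 = 18
Z: 3·2+1·6+1·3+6·0 = 15 | 3·5 = 15
X: 3·0+1·0+1·0+6·2 = 12 | 3·4 = 12
gcd(3,1,1,6,3) = 1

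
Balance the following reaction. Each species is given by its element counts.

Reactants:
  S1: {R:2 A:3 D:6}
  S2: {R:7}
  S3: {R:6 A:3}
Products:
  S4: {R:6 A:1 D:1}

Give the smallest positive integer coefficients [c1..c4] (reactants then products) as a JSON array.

R: 1·2+4·7+1·6 = 36 | 6·6 = 36
A: 1·3+4·0+1·3 = 6 | 6·1 = 6
D: 1·6+4·0+1·0 = 6 | 6·1 = 6
gcd(1,4,1,6) = 1

Coefficients: [1, 4, 1, 6]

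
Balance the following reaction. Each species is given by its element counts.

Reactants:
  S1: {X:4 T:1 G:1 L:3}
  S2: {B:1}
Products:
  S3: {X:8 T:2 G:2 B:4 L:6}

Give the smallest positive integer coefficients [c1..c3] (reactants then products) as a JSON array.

X: 2·4+4·0 = 8 | 1·8 = 8
T: 2·1+4·0 = 2 | 1·2 = 2
G: 2·1+4·0 = 2 | 1·2 = 2
B: 2·0+4·1 = 4 | 1·4 = 4
L: 2·3+4·0 = 6 | 1·6 = 6
gcd(2,4,1) = 1

Coefficients: [2, 4, 1]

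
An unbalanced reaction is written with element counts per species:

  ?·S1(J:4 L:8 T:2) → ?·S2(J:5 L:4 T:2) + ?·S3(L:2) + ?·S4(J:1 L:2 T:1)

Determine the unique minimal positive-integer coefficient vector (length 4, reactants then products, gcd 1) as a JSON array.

J: 3·4 = 12 | 2·5+6·0+2·1 = 12
L: 3·8 = 24 | 2·4+6·2+2·2 = 24
T: 3·2 = 6 | 2·2+6·0+2·1 = 6
gcd(3,2,6,2) = 1

Coefficients: [3, 2, 6, 2]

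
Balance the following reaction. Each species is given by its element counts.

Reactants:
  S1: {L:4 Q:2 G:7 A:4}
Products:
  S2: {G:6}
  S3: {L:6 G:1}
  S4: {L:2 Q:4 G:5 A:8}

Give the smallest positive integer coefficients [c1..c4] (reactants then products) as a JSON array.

L: 6·4 = 24 | 4·0+3·6+3·2 = 24
Q: 6·2 = 12 | 4·0+3·0+3·4 = 12
G: 6·7 = 42 | 4·6+3·1+3·5 = 42
A: 6·4 = 24 | 4·0+3·0+3·8 = 24
gcd(6,4,3,3) = 1

Coefficients: [6, 4, 3, 3]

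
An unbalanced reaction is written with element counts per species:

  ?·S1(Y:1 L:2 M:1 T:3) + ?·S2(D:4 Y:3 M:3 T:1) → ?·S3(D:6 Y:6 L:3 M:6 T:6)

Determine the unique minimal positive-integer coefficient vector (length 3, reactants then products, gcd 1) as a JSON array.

Coefficients: [3, 3, 2]

D: 3·0+3·4 = 12 | 2·6 = 12
Y: 3·1+3·3 = 12 | 2·6 = 12
L: 3·2+3·0 = 6 | 2·3 = 6
M: 3·1+3·3 = 12 | 2·6 = 12
T: 3·3+3·1 = 12 | 2·6 = 12
gcd(3,3,2) = 1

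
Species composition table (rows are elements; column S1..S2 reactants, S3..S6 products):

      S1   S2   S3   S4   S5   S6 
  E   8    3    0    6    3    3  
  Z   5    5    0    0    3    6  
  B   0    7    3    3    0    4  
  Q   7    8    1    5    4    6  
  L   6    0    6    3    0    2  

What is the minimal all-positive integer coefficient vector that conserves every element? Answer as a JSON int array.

E: 3·8+3·3 = 33 | 1·0+2·6+4·3+3·3 = 33
Z: 3·5+3·5 = 30 | 1·0+2·0+4·3+3·6 = 30
B: 3·0+3·7 = 21 | 1·3+2·3+4·0+3·4 = 21
Q: 3·7+3·8 = 45 | 1·1+2·5+4·4+3·6 = 45
L: 3·6+3·0 = 18 | 1·6+2·3+4·0+3·2 = 18
gcd(3,3,1,2,4,3) = 1

Coefficients: [3, 3, 1, 2, 4, 3]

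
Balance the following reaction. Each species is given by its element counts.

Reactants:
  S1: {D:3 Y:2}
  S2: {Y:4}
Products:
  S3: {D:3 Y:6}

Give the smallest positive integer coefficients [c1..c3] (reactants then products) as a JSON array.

Coefficients: [1, 1, 1]

D: 1·3+1·0 = 3 | 1·3 = 3
Y: 1·2+1·4 = 6 | 1·6 = 6
gcd(1,1,1) = 1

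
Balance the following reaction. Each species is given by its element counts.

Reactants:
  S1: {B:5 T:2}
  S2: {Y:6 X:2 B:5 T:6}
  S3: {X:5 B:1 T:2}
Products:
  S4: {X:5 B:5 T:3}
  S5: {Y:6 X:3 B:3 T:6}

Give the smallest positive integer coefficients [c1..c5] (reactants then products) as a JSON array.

Y: 1·0+5·6+5·0 = 30 | 4·0+5·6 = 30
X: 1·0+5·2+5·5 = 35 | 4·5+5·3 = 35
B: 1·5+5·5+5·1 = 35 | 4·5+5·3 = 35
T: 1·2+5·6+5·2 = 42 | 4·3+5·6 = 42
gcd(1,5,5,4,5) = 1

Coefficients: [1, 5, 5, 4, 5]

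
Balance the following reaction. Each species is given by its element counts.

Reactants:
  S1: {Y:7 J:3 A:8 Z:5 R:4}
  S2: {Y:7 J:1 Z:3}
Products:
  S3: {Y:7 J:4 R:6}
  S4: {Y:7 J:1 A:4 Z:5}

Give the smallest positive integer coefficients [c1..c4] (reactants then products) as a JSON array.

Coefficients: [3, 5, 2, 6]

Y: 3·7+5·7 = 56 | 2·7+6·7 = 56
J: 3·3+5·1 = 14 | 2·4+6·1 = 14
A: 3·8+5·0 = 24 | 2·0+6·4 = 24
Z: 3·5+5·3 = 30 | 2·0+6·5 = 30
R: 3·4+5·0 = 12 | 2·6+6·0 = 12
gcd(3,5,2,6) = 1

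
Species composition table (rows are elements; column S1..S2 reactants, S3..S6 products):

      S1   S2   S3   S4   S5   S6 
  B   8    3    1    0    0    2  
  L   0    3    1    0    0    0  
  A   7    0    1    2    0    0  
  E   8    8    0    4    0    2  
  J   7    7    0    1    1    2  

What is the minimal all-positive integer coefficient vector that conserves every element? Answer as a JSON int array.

B: 1·8+1·3 = 11 | 3·1+2·0+4·0+4·2 = 11
L: 1·0+1·3 = 3 | 3·1+2·0+4·0+4·0 = 3
A: 1·7+1·0 = 7 | 3·1+2·2+4·0+4·0 = 7
E: 1·8+1·8 = 16 | 3·0+2·4+4·0+4·2 = 16
J: 1·7+1·7 = 14 | 3·0+2·1+4·1+4·2 = 14
gcd(1,1,3,2,4,4) = 1

Coefficients: [1, 1, 3, 2, 4, 4]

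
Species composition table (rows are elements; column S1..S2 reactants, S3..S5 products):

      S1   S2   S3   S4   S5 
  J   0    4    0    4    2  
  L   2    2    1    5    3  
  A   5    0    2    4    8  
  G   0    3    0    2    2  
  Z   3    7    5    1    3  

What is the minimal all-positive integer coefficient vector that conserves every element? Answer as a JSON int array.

J: 6·0+2·4 = 8 | 5·0+1·4+2·2 = 8
L: 6·2+2·2 = 16 | 5·1+1·5+2·3 = 16
A: 6·5+2·0 = 30 | 5·2+1·4+2·8 = 30
G: 6·0+2·3 = 6 | 5·0+1·2+2·2 = 6
Z: 6·3+2·7 = 32 | 5·5+1·1+2·3 = 32
gcd(6,2,5,1,2) = 1

Coefficients: [6, 2, 5, 1, 2]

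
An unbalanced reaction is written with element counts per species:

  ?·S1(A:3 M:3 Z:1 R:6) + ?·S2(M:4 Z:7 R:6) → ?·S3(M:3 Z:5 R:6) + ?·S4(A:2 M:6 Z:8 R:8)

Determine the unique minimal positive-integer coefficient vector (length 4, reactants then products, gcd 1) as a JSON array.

A: 2·3+6·0 = 6 | 4·0+3·2 = 6
M: 2·3+6·4 = 30 | 4·3+3·6 = 30
Z: 2·1+6·7 = 44 | 4·5+3·8 = 44
R: 2·6+6·6 = 48 | 4·6+3·8 = 48
gcd(2,6,4,3) = 1

Coefficients: [2, 6, 4, 3]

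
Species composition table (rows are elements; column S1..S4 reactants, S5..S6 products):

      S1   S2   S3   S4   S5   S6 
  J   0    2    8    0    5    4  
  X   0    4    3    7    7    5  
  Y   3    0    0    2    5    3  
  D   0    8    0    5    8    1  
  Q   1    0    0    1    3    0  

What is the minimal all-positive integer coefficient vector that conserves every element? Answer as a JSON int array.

J: 4·0+1·2+2·8+2·0 = 18 | 2·5+2·4 = 18
X: 4·0+1·4+2·3+2·7 = 24 | 2·7+2·5 = 24
Y: 4·3+1·0+2·0+2·2 = 16 | 2·5+2·3 = 16
D: 4·0+1·8+2·0+2·5 = 18 | 2·8+2·1 = 18
Q: 4·1+1·0+2·0+2·1 = 6 | 2·3+2·0 = 6
gcd(4,1,2,2,2,2) = 1

Coefficients: [4, 1, 2, 2, 2, 2]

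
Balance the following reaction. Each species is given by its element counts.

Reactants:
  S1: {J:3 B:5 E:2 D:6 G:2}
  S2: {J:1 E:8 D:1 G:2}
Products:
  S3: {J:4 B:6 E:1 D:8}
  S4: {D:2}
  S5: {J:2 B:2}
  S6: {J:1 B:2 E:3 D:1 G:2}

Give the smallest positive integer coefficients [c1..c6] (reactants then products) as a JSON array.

J: 4·3+1·1 = 13 | 1·4+6·0+2·2+5·1 = 13
B: 4·5+1·0 = 20 | 1·6+6·0+2·2+5·2 = 20
E: 4·2+1·8 = 16 | 1·1+6·0+2·0+5·3 = 16
D: 4·6+1·1 = 25 | 1·8+6·2+2·0+5·1 = 25
G: 4·2+1·2 = 10 | 1·0+6·0+2·0+5·2 = 10
gcd(4,1,1,6,2,5) = 1

Coefficients: [4, 1, 1, 6, 2, 5]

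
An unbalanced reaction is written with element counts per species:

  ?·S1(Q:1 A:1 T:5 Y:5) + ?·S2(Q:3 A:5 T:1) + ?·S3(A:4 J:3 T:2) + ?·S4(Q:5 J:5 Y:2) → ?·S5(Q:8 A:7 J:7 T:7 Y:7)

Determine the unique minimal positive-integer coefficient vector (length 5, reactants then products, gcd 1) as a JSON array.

Q: 3·1+2·3+2·0+3·5 = 24 | 3·8 = 24
A: 3·1+2·5+2·4+3·0 = 21 | 3·7 = 21
J: 3·0+2·0+2·3+3·5 = 21 | 3·7 = 21
T: 3·5+2·1+2·2+3·0 = 21 | 3·7 = 21
Y: 3·5+2·0+2·0+3·2 = 21 | 3·7 = 21
gcd(3,2,2,3,3) = 1

Coefficients: [3, 2, 2, 3, 3]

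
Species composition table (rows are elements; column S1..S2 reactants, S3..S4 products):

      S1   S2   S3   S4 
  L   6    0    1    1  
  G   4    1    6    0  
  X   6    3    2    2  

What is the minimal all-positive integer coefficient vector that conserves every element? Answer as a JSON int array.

L: 1·6+2·0 = 6 | 1·1+5·1 = 6
G: 1·4+2·1 = 6 | 1·6+5·0 = 6
X: 1·6+2·3 = 12 | 1·2+5·2 = 12
gcd(1,2,1,5) = 1

Coefficients: [1, 2, 1, 5]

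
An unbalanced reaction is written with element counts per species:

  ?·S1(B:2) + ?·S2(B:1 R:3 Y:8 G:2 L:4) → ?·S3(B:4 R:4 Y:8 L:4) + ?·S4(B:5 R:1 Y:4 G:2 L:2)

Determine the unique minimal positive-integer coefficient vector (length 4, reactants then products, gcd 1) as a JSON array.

B: 6·2+2·1 = 14 | 1·4+2·5 = 14
R: 6·0+2·3 = 6 | 1·4+2·1 = 6
Y: 6·0+2·8 = 16 | 1·8+2·4 = 16
G: 6·0+2·2 = 4 | 1·0+2·2 = 4
L: 6·0+2·4 = 8 | 1·4+2·2 = 8
gcd(6,2,1,2) = 1

Coefficients: [6, 2, 1, 2]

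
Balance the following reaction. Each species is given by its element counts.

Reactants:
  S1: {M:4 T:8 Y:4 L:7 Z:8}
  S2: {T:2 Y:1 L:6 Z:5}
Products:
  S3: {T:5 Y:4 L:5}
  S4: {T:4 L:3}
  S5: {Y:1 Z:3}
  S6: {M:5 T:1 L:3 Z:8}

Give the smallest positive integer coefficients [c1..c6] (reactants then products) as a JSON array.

Coefficients: [5, 2, 4, 5, 6, 4]

M: 5·4+2·0 = 20 | 4·0+5·0+6·0+4·5 = 20
T: 5·8+2·2 = 44 | 4·5+5·4+6·0+4·1 = 44
Y: 5·4+2·1 = 22 | 4·4+5·0+6·1+4·0 = 22
L: 5·7+2·6 = 47 | 4·5+5·3+6·0+4·3 = 47
Z: 5·8+2·5 = 50 | 4·0+5·0+6·3+4·8 = 50
gcd(5,2,4,5,6,4) = 1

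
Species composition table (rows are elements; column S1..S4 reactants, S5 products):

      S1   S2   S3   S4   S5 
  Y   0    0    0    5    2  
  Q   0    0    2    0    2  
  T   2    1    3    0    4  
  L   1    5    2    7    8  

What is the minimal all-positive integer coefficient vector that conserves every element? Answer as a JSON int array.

Coefficients: [1, 3, 5, 2, 5]

Y: 1·0+3·0+5·0+2·5 = 10 | 5·2 = 10
Q: 1·0+3·0+5·2+2·0 = 10 | 5·2 = 10
T: 1·2+3·1+5·3+2·0 = 20 | 5·4 = 20
L: 1·1+3·5+5·2+2·7 = 40 | 5·8 = 40
gcd(1,3,5,2,5) = 1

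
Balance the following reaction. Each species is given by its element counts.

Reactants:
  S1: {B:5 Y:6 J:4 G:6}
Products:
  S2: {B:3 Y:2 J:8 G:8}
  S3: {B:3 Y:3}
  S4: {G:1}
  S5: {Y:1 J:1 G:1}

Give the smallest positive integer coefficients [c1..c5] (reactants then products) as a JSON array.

B: 3·5 = 15 | 1·3+4·3+6·0+4·0 = 15
Y: 3·6 = 18 | 1·2+4·3+6·0+4·1 = 18
J: 3·4 = 12 | 1·8+4·0+6·0+4·1 = 12
G: 3·6 = 18 | 1·8+4·0+6·1+4·1 = 18
gcd(3,1,4,6,4) = 1

Coefficients: [3, 1, 4, 6, 4]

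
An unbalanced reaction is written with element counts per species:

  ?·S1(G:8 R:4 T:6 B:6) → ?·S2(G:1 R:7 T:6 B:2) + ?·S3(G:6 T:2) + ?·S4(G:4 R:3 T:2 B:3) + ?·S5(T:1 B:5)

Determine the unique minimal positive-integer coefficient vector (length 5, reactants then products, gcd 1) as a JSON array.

Coefficients: [5, 2, 5, 2, 4]

G: 5·8 = 40 | 2·1+5·6+2·4+4·0 = 40
R: 5·4 = 20 | 2·7+5·0+2·3+4·0 = 20
T: 5·6 = 30 | 2·6+5·2+2·2+4·1 = 30
B: 5·6 = 30 | 2·2+5·0+2·3+4·5 = 30
gcd(5,2,5,2,4) = 1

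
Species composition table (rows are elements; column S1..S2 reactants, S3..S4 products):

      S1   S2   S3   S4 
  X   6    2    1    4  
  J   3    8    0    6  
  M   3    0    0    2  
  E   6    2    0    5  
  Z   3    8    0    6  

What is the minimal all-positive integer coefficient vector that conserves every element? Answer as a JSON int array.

Coefficients: [4, 3, 6, 6]

X: 4·6+3·2 = 30 | 6·1+6·4 = 30
J: 4·3+3·8 = 36 | 6·0+6·6 = 36
M: 4·3+3·0 = 12 | 6·0+6·2 = 12
E: 4·6+3·2 = 30 | 6·0+6·5 = 30
Z: 4·3+3·8 = 36 | 6·0+6·6 = 36
gcd(4,3,6,6) = 1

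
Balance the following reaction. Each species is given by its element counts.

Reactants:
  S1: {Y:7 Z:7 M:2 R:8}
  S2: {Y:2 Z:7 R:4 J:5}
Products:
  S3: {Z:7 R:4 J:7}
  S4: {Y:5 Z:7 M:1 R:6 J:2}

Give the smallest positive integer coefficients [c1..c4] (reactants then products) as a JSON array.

Y: 2·7+3·2 = 20 | 1·0+4·5 = 20
Z: 2·7+3·7 = 35 | 1·7+4·7 = 35
M: 2·2+3·0 = 4 | 1·0+4·1 = 4
R: 2·8+3·4 = 28 | 1·4+4·6 = 28
J: 2·0+3·5 = 15 | 1·7+4·2 = 15
gcd(2,3,1,4) = 1

Coefficients: [2, 3, 1, 4]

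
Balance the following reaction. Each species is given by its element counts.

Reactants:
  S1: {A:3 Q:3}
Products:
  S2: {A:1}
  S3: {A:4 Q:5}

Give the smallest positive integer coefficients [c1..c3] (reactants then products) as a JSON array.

Coefficients: [5, 3, 3]

A: 5·3 = 15 | 3·1+3·4 = 15
Q: 5·3 = 15 | 3·0+3·5 = 15
gcd(5,3,3) = 1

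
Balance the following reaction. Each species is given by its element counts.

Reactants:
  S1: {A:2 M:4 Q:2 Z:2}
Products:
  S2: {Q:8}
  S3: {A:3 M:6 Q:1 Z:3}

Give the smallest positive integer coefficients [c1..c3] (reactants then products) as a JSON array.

Coefficients: [6, 1, 4]

A: 6·2 = 12 | 1·0+4·3 = 12
M: 6·4 = 24 | 1·0+4·6 = 24
Q: 6·2 = 12 | 1·8+4·1 = 12
Z: 6·2 = 12 | 1·0+4·3 = 12
gcd(6,1,4) = 1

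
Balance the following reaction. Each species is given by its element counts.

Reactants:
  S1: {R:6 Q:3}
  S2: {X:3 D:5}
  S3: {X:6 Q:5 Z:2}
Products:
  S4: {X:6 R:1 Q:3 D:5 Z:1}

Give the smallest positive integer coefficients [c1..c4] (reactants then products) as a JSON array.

X: 1·0+6·3+3·6 = 36 | 6·6 = 36
R: 1·6+6·0+3·0 = 6 | 6·1 = 6
Q: 1·3+6·0+3·5 = 18 | 6·3 = 18
D: 1·0+6·5+3·0 = 30 | 6·5 = 30
Z: 1·0+6·0+3·2 = 6 | 6·1 = 6
gcd(1,6,3,6) = 1

Coefficients: [1, 6, 3, 6]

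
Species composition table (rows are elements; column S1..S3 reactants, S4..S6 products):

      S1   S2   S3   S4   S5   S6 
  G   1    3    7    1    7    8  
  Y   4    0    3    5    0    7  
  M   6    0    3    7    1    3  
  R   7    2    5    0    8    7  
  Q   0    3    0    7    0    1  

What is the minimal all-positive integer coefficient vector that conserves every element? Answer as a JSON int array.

Coefficients: [2, 5, 3, 2, 4, 1]

G: 2·1+5·3+3·7 = 38 | 2·1+4·7+1·8 = 38
Y: 2·4+5·0+3·3 = 17 | 2·5+4·0+1·7 = 17
M: 2·6+5·0+3·3 = 21 | 2·7+4·1+1·3 = 21
R: 2·7+5·2+3·5 = 39 | 2·0+4·8+1·7 = 39
Q: 2·0+5·3+3·0 = 15 | 2·7+4·0+1·1 = 15
gcd(2,5,3,2,4,1) = 1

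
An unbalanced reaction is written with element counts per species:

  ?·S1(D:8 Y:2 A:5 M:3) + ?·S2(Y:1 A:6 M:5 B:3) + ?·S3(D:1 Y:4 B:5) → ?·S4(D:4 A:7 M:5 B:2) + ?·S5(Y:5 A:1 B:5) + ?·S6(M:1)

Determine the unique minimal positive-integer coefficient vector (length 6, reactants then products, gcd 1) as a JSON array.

D: 2·8+5·0+4·1 = 20 | 5·4+5·0+6·0 = 20
Y: 2·2+5·1+4·4 = 25 | 5·0+5·5+6·0 = 25
A: 2·5+5·6+4·0 = 40 | 5·7+5·1+6·0 = 40
M: 2·3+5·5+4·0 = 31 | 5·5+5·0+6·1 = 31
B: 2·0+5·3+4·5 = 35 | 5·2+5·5+6·0 = 35
gcd(2,5,4,5,5,6) = 1

Coefficients: [2, 5, 4, 5, 5, 6]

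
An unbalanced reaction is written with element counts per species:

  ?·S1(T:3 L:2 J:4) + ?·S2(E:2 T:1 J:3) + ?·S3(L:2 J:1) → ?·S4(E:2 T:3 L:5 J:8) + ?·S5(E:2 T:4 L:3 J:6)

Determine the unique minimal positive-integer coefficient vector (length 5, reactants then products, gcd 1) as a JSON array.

Coefficients: [3, 4, 6, 3, 1]

E: 3·0+4·2+6·0 = 8 | 3·2+1·2 = 8
T: 3·3+4·1+6·0 = 13 | 3·3+1·4 = 13
L: 3·2+4·0+6·2 = 18 | 3·5+1·3 = 18
J: 3·4+4·3+6·1 = 30 | 3·8+1·6 = 30
gcd(3,4,6,3,1) = 1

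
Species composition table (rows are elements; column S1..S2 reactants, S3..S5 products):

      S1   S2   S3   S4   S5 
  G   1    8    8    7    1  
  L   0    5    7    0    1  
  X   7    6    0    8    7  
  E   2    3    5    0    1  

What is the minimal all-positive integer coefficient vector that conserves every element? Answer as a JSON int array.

Coefficients: [2, 5, 3, 2, 4]

G: 2·1+5·8 = 42 | 3·8+2·7+4·1 = 42
L: 2·0+5·5 = 25 | 3·7+2·0+4·1 = 25
X: 2·7+5·6 = 44 | 3·0+2·8+4·7 = 44
E: 2·2+5·3 = 19 | 3·5+2·0+4·1 = 19
gcd(2,5,3,2,4) = 1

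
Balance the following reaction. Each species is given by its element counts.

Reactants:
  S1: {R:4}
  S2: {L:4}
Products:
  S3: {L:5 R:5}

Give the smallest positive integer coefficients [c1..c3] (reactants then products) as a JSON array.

Coefficients: [5, 5, 4]

L: 5·0+5·4 = 20 | 4·5 = 20
R: 5·4+5·0 = 20 | 4·5 = 20
gcd(5,5,4) = 1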